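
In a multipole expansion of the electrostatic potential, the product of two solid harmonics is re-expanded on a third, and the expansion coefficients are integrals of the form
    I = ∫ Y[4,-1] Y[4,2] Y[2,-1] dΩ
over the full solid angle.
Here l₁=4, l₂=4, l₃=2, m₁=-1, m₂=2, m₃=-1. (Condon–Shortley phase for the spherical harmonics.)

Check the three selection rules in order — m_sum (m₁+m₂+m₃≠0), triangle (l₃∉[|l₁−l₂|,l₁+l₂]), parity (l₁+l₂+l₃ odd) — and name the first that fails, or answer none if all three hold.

none

azimuthal sum: -1 + 2 − 1 = 0  ✓
0 ≤ 2 ≤ 8 (triangle on l)  ✓
L = 4 + 4 + 2 = 10 (even)  ✓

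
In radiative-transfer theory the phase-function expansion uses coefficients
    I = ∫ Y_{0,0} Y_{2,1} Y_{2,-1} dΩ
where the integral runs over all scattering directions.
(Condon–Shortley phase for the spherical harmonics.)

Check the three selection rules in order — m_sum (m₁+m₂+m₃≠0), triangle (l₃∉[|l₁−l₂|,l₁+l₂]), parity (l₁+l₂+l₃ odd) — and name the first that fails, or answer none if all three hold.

none

Σmᵢ = 0  ✓
l₃∈[|l₁−l₂|,l₁+l₂]=[2,2], have l₃=2  ✓
Σlᵢ = 4 ⇒ even  ✓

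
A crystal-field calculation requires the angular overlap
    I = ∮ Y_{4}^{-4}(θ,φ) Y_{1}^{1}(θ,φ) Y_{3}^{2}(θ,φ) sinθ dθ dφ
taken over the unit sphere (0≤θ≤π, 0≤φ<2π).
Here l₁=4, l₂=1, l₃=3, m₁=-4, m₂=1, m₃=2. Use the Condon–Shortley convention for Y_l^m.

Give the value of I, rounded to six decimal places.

m-sum = -4 + 1 + 2 = -1 ≠ 0 ⇒ I = 0

0.000000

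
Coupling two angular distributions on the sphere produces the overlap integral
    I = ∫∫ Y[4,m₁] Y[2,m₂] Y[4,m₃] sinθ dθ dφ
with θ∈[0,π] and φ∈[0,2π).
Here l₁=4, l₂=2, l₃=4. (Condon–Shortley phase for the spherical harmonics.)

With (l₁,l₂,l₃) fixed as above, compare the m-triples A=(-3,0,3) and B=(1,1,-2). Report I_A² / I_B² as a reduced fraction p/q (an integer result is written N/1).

Shared (l₁,l₂,l₃)=(4,2,4): N and (l;000)² cancel in I_A²/I_B².
A: Δ = 2!·6!·2!/11! = 1/13860; Racah Σ t=1..2: t=1:−1/720 t=2:+1/480 = 1/1440; ⇒ 3j(4 2 4; -3 0 3)² = 7/1980, sgn -1
B: Δ = 2!·6!·2!/11! = 1/13860; Racah Σ t=1..2: t=1:−1/96 t=2:+1/240 = -1/160; ⇒ 3j(4 2 4; 1 1 -2)² = 27/1540, sgn -1
I_A²/I_B² = (7/1980)/(27/1540) = 49/243

49/243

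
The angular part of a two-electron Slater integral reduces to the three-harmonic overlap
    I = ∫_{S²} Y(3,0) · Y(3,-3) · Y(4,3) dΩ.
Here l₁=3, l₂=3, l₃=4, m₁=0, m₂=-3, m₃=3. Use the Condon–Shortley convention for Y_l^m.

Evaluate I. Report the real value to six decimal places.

Checks pass: Σm=0; 10 even; l₃=4∈[0,6].
(2·3+1)(2·3+1)(2·4+1) = 441
Δ: 2! 4! 4! / 11! → 1/34650
sum: t=0:+1/72 t=1:−1/16 t=2:+1/72 = -5/144
3j²(3 3 4; 0 0 0) = Δ·Π!·Σ² = 2/77  (sign -1)
sum: t=0:+1/288 = 1/288
3j²(3 3 4; 0 -3 3) = Δ·Π!·Σ² = 1/22  (sign -1)
combine: 4πI² = 441·2/77·1/22 = 63/121
take √, sign +1: I = 0.20355073

0.203551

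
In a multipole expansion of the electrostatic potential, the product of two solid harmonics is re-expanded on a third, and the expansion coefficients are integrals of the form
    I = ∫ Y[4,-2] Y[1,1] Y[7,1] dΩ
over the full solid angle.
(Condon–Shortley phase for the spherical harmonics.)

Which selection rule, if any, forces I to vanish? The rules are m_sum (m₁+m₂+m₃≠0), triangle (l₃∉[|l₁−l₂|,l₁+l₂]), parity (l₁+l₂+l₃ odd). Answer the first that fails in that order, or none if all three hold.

azimuthal sum: -2 + 1 + 1 = 0  ✓
3 ≤ 7 ≤ 5 (triangle on l)  ✗
L = 4 + 1 + 7 = 12 (even)

triangle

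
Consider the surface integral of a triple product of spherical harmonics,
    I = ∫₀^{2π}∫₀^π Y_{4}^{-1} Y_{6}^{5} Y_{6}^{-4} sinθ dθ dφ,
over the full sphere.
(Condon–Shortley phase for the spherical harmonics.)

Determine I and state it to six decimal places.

0.047465

Rules hold: Σm=0, L=16 even, 2≤6≤10.
N = 9·13·13 = 1521
Δ = 4!·4!·8!/17! = 1/15315300
Racah Σ t=0..4: t=0:+1/829440 t=1:−1/25920 t=2:+1/9216 t=3:−1/25920 t=4:+1/829440 = 7/207360
⇒ 3j(4 6 6; 0 0 0)² = 28/2431, sgn +1
Racah Σ t=3..4: t=3:−1/967680 t=4:+1/725760 = 1/2903040
⇒ 3j(4 6 6; -1 5 -4)² = 5/3094, sgn +1
4πI² = N·(3j₀)²·(3jₘ)² = 90/3179
I = +1·√(0.0283108/4π) = 0.04746473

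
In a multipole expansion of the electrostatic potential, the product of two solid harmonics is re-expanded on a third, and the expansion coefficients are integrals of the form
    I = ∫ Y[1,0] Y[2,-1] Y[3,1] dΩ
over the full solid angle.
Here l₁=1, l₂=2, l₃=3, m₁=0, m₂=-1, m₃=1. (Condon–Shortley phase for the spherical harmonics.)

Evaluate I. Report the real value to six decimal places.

Rules hold: Σm=0, L=6 even, 1≤3≤3.
N = 3·5·7 = 105
Δ = 0!·2!·4!/7! = 1/105
Racah Σ t=0..0: t=0:+1/4 = 1/4
⇒ 3j(1 2 3; 0 0 0)² = 3/35, sgn -1
Racah Σ t=0..0: t=0:+1/6 = 1/6
⇒ 3j(1 2 3; 0 -1 1)² = 8/105, sgn +1
4πI² = N·(3j₀)²·(3jₘ)² = 24/35
I = -1·√(0.685714/4π) = -0.23359668

-0.233597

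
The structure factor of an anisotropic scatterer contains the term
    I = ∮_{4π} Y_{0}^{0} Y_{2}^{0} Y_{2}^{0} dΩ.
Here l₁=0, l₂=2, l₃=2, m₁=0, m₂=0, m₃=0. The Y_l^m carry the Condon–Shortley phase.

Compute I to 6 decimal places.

Rules hold: Σm=0, L=4 even, 2≤2≤2.
N = 1·5·5 = 25
Δ = 0!·0!·4!/5! = 1/5
Racah Σ t=0..0: t=0:+1/4 = 1/4
⇒ 3j(0 2 2; 0 0 0)² = 1/5, sgn +1
(m-triple is (0,0,0) — same symbol as above.)
4πI² = N·(3j₀)²·(3jₘ)² = 1/1
I = +1·√(1/4π) = 0.28209479

0.282095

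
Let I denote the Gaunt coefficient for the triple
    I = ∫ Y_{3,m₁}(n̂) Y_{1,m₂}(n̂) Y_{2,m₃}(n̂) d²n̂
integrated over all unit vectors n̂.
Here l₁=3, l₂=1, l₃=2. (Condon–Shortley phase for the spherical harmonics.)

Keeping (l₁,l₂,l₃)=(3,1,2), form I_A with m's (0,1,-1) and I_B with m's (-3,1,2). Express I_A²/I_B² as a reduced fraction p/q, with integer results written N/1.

1/5

Same 3,1,2: normalisation and zero-m 3j drop out of the ratio.
A: Δ: 2! 4! 0! / 7! → 1/105; sum: t=2:+1/12 = 1/12; 3j²(3 1 2; 0 1 -1) = Δ·Π!·Σ² = 1/35  (sign -1)
B: Δ: 2! 4! 0! / 7! → 1/105; sum: t=2:+1/48 = 1/48; 3j²(3 1 2; -3 1 2) = Δ·Π!·Σ² = 1/7  (sign +1)
I_A²/I_B² = (1/35)/(1/7) = 1/5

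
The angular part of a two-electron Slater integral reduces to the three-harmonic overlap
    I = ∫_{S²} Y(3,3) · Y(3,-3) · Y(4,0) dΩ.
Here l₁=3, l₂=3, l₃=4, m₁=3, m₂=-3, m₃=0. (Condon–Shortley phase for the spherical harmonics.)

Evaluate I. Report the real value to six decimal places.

-0.076935

m-sum 0 ✓  L=10 even ✓  0≤4≤6 ✓
Π(2lᵢ+1) = 7×7×9 = 441
triangle coeff Δ(3,3,4) = 1/34650
Σ_t [0,2]: t=0:+1/72 t=1:−1/16 t=2:+1/72 = -5/144
(3j)²=2/77 [(3 3 4; 0 0 0)], sign=-1
Σ_t [0,0]: t=0:+1/1152 = 1/1152
(3j)²=1/154 [(3 3 4; 3 -3 0)], sign=+1
⇒ 4πI² = 9/121
I = (-1)√(9/121/(4π)) = -0.07693494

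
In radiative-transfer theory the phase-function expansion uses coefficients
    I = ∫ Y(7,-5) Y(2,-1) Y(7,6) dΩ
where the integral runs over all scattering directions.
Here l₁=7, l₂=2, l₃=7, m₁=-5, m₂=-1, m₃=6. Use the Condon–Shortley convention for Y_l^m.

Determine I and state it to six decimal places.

m-sum 0 ✓  L=16 even ✓  5≤7≤9 ✓
Π(2lᵢ+1) = 15×5×15 = 1125
triangle coeff Δ(7,2,7) = 1/185640
Σ_t [0,2]: t=0:+1/2419200 t=1:−1/518400 t=2:+1/2419200 = -1/907200
(3j)²=56/3315 [(7 2 7; 0 0 0)], sign=+1
Σ_t [0,1]: t=0:+1/958003200 t=1:−1/79833600 = -1/87091200
(3j)²=121/4760 [(7 2 7; -5 -1 6)], sign=+1
⇒ 4πI² = 1815/3757
I = (+1)√(1815/3757/(4π)) = 0.19607074

0.196071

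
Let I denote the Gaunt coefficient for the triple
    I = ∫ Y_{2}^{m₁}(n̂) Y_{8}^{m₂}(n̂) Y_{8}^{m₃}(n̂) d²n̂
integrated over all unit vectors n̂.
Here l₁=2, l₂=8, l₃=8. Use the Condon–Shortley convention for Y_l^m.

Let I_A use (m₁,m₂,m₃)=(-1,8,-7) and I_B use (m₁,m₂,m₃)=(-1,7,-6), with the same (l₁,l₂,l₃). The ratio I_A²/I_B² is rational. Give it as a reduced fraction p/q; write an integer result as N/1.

l's match ⇒ only the (l;m) 3-j factors differ between A and B.
A: triangle coeff Δ(2,8,8) = 1/348840; Σ_t [2,2]: t=2:+1/174356582400 = 1/174356582400; (3j)²=5/323 [(2 8 8; -1 8 -7)], sign=-1
B: triangle coeff Δ(2,8,8) = 1/348840; Σ_t [1,2]: t=1:−1/174356582400 t=2:+1/12454041600 = 1/13412044800; (3j)²=169/7752 [(2 8 8; -1 7 -6)], sign=+1
I_A²/I_B² = (5/323)/(169/7752) = 120/169

120/169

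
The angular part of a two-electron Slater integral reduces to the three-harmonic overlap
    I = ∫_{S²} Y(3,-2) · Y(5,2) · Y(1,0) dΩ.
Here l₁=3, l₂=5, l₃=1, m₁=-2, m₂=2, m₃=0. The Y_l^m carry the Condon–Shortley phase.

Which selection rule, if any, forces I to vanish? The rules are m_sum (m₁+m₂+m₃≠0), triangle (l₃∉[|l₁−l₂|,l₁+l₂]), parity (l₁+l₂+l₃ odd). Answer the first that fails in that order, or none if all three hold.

azimuthal sum: -2 + 2 + 0 = 0  ✓
2 ≤ 1 ≤ 8 (triangle on l)  ✗
L = 3 + 5 + 1 = 9 (odd)

triangle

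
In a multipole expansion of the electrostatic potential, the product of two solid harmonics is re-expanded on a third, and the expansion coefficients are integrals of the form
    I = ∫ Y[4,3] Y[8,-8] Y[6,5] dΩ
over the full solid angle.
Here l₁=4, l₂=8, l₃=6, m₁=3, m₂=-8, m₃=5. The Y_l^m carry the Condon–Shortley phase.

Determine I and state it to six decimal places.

Checks pass: Σm=0; 18 even; l₃=6∈[4,12].
(2·4+1)(2·8+1)(2·6+1) = 1989
Δ: 6! 2! 10! / 19! → 1/23279256
sum: t=2:+1/1658880 t=3:−1/518400 t=4:+1/1658880 = -1/1382400
3j²(4 8 6; 0 0 0) = Δ·Π!·Σ² = 504/46189  (sign -1)
sum: t=0:+1/2612736000 = 1/2612736000
3j²(4 8 6; 3 -8 5) = Δ·Π!·Σ² = 77/2907  (sign -1)
combine: 4πI² = 1989·504/46189·77/2907 = 3528/6137
take √, sign +1: I = 0.21388548

0.213885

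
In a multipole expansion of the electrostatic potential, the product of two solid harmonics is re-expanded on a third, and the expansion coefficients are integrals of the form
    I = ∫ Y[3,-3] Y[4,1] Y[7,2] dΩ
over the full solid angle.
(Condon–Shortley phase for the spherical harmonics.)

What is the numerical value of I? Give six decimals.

0.061755

m-sum 0 ✓  L=14 even ✓  1≤7≤7 ✓
Π(2lᵢ+1) = 7×9×15 = 945
triangle coeff Δ(3,4,7) = 1/45045
Σ_t [0,0]: t=0:+1/20736 = 1/20736
(3j)²=35/1287 [(3 4 7; 0 0 0)], sign=-1
Σ_t [0,0]: t=0:+1/518400 = 1/518400
(3j)²=4/2145 [(3 4 7; -3 1 2)], sign=-1
⇒ 4πI² = 980/20449
I = (+1)√(980/20449/(4π)) = 0.06175499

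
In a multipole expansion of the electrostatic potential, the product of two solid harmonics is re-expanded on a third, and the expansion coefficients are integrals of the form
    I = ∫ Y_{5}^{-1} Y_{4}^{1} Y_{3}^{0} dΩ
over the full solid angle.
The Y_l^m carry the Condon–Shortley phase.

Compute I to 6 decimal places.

Rules hold: Σm=0, L=12 even, 1≤3≤9.
N = 11·9·7 = 693
Δ = 6!·4!·2!/13! = 1/180180
Racah Σ t=2..4: t=2:+1/576 t=3:−1/144 t=4:+1/576 = -1/288
⇒ 3j(5 4 3; 0 0 0)² = 20/1001, sgn +1
Racah Σ t=3..5: t=3:−1/432 t=4:+1/192 t=5:−1/1440 = 19/8640
⇒ 3j(5 4 3; -1 1 0)² = 361/30030, sgn -1
4πI² = N·(3j₀)²·(3jₘ)² = 2166/13013
I = -1·√(0.166449/4π) = -0.11508947

-0.115089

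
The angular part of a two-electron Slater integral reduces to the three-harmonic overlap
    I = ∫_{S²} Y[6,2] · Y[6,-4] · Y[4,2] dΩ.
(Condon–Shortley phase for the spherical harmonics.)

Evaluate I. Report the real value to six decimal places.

0.060095

m-sum 0 ✓  L=16 even ✓  0≤4≤12 ✓
Π(2lᵢ+1) = 13×13×9 = 1521
triangle coeff Δ(6,6,4) = 1/15315300
Σ_t [2,6]: t=2:+1/829440 t=3:−1/25920 t=4:+1/9216 t=5:−1/25920 t=6:+1/829440 = 7/207360
(3j)²=28/2431 [(6 6 4; 0 0 0)], sign=+1
Σ_t [0,2]: t=0:+1/3870720 t=1:−1/181440 t=2:+1/138240 = 23/11612160
(3j)²=529/204204 [(6 6 4; 2 -4 2)], sign=+1
⇒ 4πI² = 1587/34969
I = (+1)√(1587/34969/(4π)) = 0.06009550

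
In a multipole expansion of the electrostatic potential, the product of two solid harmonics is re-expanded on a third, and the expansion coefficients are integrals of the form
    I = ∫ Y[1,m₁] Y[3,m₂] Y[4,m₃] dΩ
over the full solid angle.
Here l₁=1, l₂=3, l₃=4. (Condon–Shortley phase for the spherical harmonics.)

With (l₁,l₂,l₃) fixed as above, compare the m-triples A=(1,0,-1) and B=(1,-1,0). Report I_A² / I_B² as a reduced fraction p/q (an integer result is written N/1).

Shared (l₁,l₂,l₃)=(1,3,4): N and (l;000)² cancel in I_A²/I_B².
A: Δ = 0!·2!·6!/9! = 1/252; Racah Σ t=0..0: t=0:+1/72 = 1/72; ⇒ 3j(1 3 4; 1 0 -1)² = 5/126, sgn -1
B: Δ = 0!·2!·6!/9! = 1/252; Racah Σ t=0..0: t=0:+1/96 = 1/96; ⇒ 3j(1 3 4; 1 -1 0)² = 1/42, sgn +1
I_A²/I_B² = (5/126)/(1/42) = 5/3

5/3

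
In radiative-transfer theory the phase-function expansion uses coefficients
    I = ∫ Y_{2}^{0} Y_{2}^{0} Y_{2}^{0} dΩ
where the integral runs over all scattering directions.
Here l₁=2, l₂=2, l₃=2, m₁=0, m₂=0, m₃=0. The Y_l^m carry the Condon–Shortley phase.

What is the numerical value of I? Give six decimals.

m-sum 0 ✓  L=6 even ✓  0≤2≤4 ✓
Π(2lᵢ+1) = 5×5×5 = 125
triangle coeff Δ(2,2,2) = 1/630
Σ_t [0,2]: t=0:+1/8 t=1:−1/1 t=2:+1/8 = -3/4
(3j)²=2/35 [(2 2 2; 0 0 0)], sign=-1
(m-triple is (0,0,0) — same symbol as above.)
⇒ 4πI² = 20/49
I = (+1)√(20/49/(4π)) = 0.18022375

0.180224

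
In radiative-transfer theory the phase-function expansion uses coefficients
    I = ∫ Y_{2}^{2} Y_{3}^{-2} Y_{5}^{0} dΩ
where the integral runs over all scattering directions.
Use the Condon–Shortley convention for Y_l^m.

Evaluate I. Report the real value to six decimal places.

0.053579

m-sum 0 ✓  L=10 even ✓  1≤5≤5 ✓
Π(2lᵢ+1) = 5×7×11 = 385
triangle coeff Δ(2,3,5) = 1/2310
Σ_t [0,0]: t=0:+1/144 = 1/144
(3j)²=10/231 [(2 3 5; 0 0 0)], sign=-1
Σ_t [0,0]: t=0:+1/2880 = 1/2880
(3j)²=1/462 [(2 3 5; 2 -2 0)], sign=-1
⇒ 4πI² = 25/693
I = (+1)√(25/693/(4π)) = 0.05357948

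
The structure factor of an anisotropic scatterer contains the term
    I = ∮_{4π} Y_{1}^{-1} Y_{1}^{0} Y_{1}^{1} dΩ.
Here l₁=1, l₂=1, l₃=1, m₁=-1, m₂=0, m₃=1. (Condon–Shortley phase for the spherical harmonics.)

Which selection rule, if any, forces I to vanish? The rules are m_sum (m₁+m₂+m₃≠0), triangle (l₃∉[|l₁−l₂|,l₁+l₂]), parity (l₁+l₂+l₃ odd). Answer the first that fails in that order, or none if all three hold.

azimuthal sum: -1 + 0 + 1 = 0  ✓
0 ≤ 1 ≤ 2 (triangle on l)  ✓
L = 1 + 1 + 1 = 3 (odd)  ✗

parity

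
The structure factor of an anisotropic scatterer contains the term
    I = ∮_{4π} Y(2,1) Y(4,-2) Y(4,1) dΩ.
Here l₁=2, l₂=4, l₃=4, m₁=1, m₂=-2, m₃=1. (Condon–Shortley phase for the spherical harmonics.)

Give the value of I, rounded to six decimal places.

0.127700

Rules hold: Σm=0, L=10 even, 2≤4≤6.
N = 5·9·9 = 405
Δ = 2!·2!·6!/11! = 1/13860
Racah Σ t=0..2: t=0:+1/192 t=1:−1/36 t=2:+1/192 = -5/288
⇒ 3j(2 4 4; 0 0 0)² = 20/693, sgn -1
Racah Σ t=0..1: t=0:+1/96 t=1:−1/240 = 1/160
⇒ 3j(2 4 4; 1 -2 1)² = 27/1540, sgn -1
4πI² = N·(3j₀)²·(3jₘ)² = 1215/5929
I = +1·√(0.204925/4π) = 0.12770047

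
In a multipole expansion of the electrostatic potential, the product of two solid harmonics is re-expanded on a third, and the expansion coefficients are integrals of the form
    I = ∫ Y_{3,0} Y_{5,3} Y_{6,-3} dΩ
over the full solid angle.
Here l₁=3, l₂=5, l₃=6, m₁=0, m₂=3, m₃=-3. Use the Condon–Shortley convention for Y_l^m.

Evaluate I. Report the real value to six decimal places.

m-sum 0 ✓  L=14 even ✓  2≤6≤8 ✓
Π(2lᵢ+1) = 7×11×13 = 1001
triangle coeff Δ(3,5,6) = 1/675675
Σ_t [0,2]: t=0:+1/8640 t=1:−1/2304 t=2:+1/8640 = -7/34560
(3j)²=7/429 [(3 5 6; 0 0 0)], sign=-1
Σ_t [0,2]: t=0:+1/483840 t=1:−1/20160 t=2:+1/17280 = 1/96768
(3j)²=1/1001 [(3 5 6; 0 3 -3)], sign=-1
⇒ 4πI² = 7/429
I = (+1)√(7/429/(4π)) = 0.03603425

0.036034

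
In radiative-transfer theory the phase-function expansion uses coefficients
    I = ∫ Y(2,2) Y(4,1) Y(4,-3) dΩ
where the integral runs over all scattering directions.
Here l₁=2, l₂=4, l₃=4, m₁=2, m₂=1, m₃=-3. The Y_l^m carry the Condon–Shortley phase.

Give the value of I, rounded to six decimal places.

Rules hold: Σm=0, L=10 even, 2≤4≤6.
N = 5·9·9 = 405
Δ = 2!·2!·6!/11! = 1/13860
Racah Σ t=0..2: t=0:+1/192 t=1:−1/36 t=2:+1/192 = -5/288
⇒ 3j(2 4 4; 0 0 0)² = 20/693, sgn -1
Racah Σ t=0..0: t=0:+1/480 = 1/480
⇒ 3j(2 4 4; 2 1 -3)² = 3/110, sgn -1
4πI² = N·(3j₀)²·(3jₘ)² = 270/847
I = +1·√(0.318772/4π) = 0.15927046

0.159270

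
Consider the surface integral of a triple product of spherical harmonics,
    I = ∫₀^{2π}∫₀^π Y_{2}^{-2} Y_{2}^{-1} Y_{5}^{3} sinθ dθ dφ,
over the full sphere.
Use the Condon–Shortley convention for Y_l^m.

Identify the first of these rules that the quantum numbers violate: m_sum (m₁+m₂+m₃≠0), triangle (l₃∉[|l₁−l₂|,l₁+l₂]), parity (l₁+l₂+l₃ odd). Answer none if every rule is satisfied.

triangle

m₁+m₂+m₃ = -2 − 1 + 3 = 0  ✓
triangle: |2−2|=0 ≤ l₃=5 ≤ 2+2=4  ✗
parity: l₁+l₂+l₃ = 9 is odd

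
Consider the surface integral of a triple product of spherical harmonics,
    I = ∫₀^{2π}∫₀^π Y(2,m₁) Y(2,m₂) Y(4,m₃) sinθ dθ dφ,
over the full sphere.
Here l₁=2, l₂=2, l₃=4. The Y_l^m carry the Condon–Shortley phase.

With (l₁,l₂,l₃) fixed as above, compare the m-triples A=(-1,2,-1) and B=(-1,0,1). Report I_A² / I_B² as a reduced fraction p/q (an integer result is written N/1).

1/6

Shared (l₁,l₂,l₃)=(2,2,4): N and (l;000)² cancel in I_A²/I_B².
A: Δ = 0!·4!·4!/9! = 1/630; Racah Σ t=0..0: t=0:+1/144 = 1/144; ⇒ 3j(2 2 4; -1 2 -1)² = 1/126, sgn -1
B: Δ = 0!·4!·4!/9! = 1/630; Racah Σ t=0..0: t=0:+1/24 = 1/24; ⇒ 3j(2 2 4; -1 0 1)² = 1/21, sgn -1
I_A²/I_B² = (1/126)/(1/21) = 1/6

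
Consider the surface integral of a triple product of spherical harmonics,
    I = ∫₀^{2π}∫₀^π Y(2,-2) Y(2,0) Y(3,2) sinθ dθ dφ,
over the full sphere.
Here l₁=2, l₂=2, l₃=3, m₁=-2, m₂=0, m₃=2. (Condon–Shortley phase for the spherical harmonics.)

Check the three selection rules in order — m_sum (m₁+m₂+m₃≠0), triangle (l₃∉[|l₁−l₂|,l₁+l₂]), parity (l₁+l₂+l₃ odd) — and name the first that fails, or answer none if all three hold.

parity

m₁+m₂+m₃ = -2 + 0 + 2 = 0  ✓
triangle: |2−2|=0 ≤ l₃=3 ≤ 2+2=4  ✓
parity: l₁+l₂+l₃ = 7 is odd  ✗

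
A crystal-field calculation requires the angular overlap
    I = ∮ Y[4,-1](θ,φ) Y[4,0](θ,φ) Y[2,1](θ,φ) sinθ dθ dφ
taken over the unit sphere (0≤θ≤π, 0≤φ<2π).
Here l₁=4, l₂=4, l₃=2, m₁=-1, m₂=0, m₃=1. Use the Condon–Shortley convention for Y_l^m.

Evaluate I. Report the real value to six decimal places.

-0.044869

Rules hold: Σm=0, L=10 even, 0≤2≤8.
N = 9·9·5 = 405
Δ = 6!·2!·2!/11! = 1/13860
Racah Σ t=2..4: t=2:+1/192 t=3:−1/36 t=4:+1/192 = -5/288
⇒ 3j(4 4 2; 0 0 0)² = 20/693, sgn -1
Racah Σ t=3..4: t=3:−1/72 t=4:+1/96 = -1/288
⇒ 3j(4 4 2; -1 0 1)² = 1/462, sgn +1
4πI² = N·(3j₀)²·(3jₘ)² = 150/5929
I = -1·√(0.0252994/4π) = -0.04486937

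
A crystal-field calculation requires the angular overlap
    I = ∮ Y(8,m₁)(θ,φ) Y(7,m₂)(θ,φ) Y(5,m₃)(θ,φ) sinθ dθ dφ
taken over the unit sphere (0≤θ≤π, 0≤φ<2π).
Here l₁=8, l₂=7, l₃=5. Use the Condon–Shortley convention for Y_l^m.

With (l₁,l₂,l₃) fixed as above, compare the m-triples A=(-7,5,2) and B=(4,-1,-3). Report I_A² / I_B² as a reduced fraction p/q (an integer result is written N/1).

Same 8,7,5: normalisation and zero-m 3j drop out of the ratio.
A: Δ: 10! 6! 4! / 21! → 1/814773960; sum: t=9:−1/1567641600 t=10:+1/1741824000 = -1/15676416000; 3j²(8 7 5; -7 5 2) = Δ·Π!·Σ² = 11/58140  (sign +1)
B: Δ: 10! 6! 4! / 21! → 1/814773960; sum: t=2:+1/92897280 t=3:−1/21772800 t=4:+1/49766400 = -1/66355200; 3j²(8 7 5; 4 -1 -3) = Δ·Π!·Σ² = 63/8398  (sign -1)
I_A²/I_B² = (11/58140)/(63/8398) = 143/5670

143/5670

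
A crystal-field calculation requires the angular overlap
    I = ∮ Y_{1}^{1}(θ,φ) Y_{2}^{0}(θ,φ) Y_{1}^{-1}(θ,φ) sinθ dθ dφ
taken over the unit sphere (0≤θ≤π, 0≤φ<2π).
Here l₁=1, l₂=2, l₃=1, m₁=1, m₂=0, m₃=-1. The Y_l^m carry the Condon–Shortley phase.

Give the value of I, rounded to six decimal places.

0.126157

m-sum 0 ✓  L=4 even ✓  1≤1≤3 ✓
Π(2lᵢ+1) = 3×5×3 = 45
triangle coeff Δ(1,2,1) = 1/30
Σ_t [1,1]: t=1:−1/1 = -1/1
(3j)²=2/15 [(1 2 1; 0 0 0)], sign=+1
Σ_t [0,0]: t=0:+1/4 = 1/4
(3j)²=1/30 [(1 2 1; 1 0 -1)], sign=+1
⇒ 4πI² = 1/5
I = (+1)√(1/5/(4π)) = 0.12615663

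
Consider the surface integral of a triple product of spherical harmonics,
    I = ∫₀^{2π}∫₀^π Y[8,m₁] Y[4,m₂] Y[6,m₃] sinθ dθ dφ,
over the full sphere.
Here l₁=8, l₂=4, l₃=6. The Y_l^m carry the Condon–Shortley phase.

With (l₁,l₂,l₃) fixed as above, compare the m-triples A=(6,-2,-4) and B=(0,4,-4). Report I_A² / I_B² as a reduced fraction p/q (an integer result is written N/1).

Same 8,4,6: normalisation and zero-m 3j drop out of the ratio.
A: Δ: 6! 10! 2! / 19! → 1/23279256; sum: t=0:+1/116121600 t=1:−1/43545600 t=2:+1/348364800 = -1/87091200; 3j²(8 4 6; 6 -2 -4) = Δ·Π!·Σ² = 10/969  (sign -1)
B: Δ: 6! 10! 2! / 19! → 1/23279256; sum: t=6:+1/116121600 = 1/116121600; 3j²(8 4 6; 0 4 -4) = Δ·Π!·Σ² = 70/46189  (sign +1)
I_A²/I_B² = (10/969)/(70/46189) = 143/21

143/21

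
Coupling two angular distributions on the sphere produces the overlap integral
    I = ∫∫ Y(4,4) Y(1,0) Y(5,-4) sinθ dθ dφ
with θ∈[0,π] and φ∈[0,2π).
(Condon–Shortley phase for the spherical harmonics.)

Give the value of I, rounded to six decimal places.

0.147319

m-sum 0 ✓  L=10 even ✓  3≤5≤5 ✓
Π(2lᵢ+1) = 9×3×11 = 297
triangle coeff Δ(4,1,5) = 1/495
Σ_t [0,0]: t=0:+1/576 = 1/576
(3j)²=5/99 [(4 1 5; 0 0 0)], sign=-1
Σ_t [0,0]: t=0:+1/40320 = 1/40320
(3j)²=1/55 [(4 1 5; 4 0 -4)], sign=-1
⇒ 4πI² = 3/11
I = (+1)√(3/11/(4π)) = 0.14731920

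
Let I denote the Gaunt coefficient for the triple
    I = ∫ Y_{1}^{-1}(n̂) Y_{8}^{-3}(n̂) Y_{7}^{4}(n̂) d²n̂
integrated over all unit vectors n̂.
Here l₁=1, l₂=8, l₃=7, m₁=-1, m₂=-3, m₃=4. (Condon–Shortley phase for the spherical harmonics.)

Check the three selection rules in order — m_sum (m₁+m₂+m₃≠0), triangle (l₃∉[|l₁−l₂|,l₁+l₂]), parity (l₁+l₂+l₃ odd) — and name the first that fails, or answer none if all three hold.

Σmᵢ = 0  ✓
l₃∈[|l₁−l₂|,l₁+l₂]=[7,9], have l₃=7  ✓
Σlᵢ = 16 ⇒ even  ✓

none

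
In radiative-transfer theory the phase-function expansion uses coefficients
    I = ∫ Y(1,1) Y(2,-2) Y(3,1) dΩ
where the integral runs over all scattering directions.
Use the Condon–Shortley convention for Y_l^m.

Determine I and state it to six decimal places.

-0.082589

Rules hold: Σm=0, L=6 even, 1≤3≤3.
N = 3·5·7 = 105
Δ = 0!·2!·4!/7! = 1/105
Racah Σ t=0..0: t=0:+1/4 = 1/4
⇒ 3j(1 2 3; 0 0 0)² = 3/35, sgn -1
Racah Σ t=0..0: t=0:+1/48 = 1/48
⇒ 3j(1 2 3; 1 -2 1)² = 1/105, sgn +1
4πI² = N·(3j₀)²·(3jₘ)² = 3/35
I = -1·√(0.0857143/4π) = -0.08258890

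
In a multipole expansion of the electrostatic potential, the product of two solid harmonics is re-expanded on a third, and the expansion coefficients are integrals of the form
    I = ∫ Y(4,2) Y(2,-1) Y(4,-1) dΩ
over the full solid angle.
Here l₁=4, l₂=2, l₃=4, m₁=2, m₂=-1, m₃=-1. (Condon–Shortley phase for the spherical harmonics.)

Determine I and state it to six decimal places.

0.127700

Rules hold: Σm=0, L=10 even, 2≤4≤6.
N = 9·5·9 = 405
Δ = 2!·6!·2!/11! = 1/13860
Racah Σ t=0..2: t=0:+1/192 t=1:−1/36 t=2:+1/192 = -5/288
⇒ 3j(4 2 4; 0 0 0)² = 20/693, sgn -1
Racah Σ t=0..1: t=0:+1/96 t=1:−1/240 = 1/160
⇒ 3j(4 2 4; 2 -1 -1)² = 27/1540, sgn -1
4πI² = N·(3j₀)²·(3jₘ)² = 1215/5929
I = +1·√(0.204925/4π) = 0.12770047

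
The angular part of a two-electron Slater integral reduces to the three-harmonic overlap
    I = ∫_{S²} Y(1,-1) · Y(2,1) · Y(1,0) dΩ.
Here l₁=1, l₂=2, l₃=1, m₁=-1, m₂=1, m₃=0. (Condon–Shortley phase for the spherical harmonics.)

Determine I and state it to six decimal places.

-0.218510

Checks pass: Σm=0; 4 even; l₃=1∈[1,3].
(2·1+1)(2·2+1)(2·1+1) = 45
Δ: 2! 0! 2! / 5! → 1/30
sum: t=1:−1/1 = -1/1
3j²(1 2 1; 0 0 0) = Δ·Π!·Σ² = 2/15  (sign +1)
sum: t=2:+1/2 = 1/2
3j²(1 2 1; -1 1 0) = Δ·Π!·Σ² = 1/10  (sign -1)
combine: 4πI² = 45·2/15·1/10 = 3/5
take √, sign -1: I = -0.21850969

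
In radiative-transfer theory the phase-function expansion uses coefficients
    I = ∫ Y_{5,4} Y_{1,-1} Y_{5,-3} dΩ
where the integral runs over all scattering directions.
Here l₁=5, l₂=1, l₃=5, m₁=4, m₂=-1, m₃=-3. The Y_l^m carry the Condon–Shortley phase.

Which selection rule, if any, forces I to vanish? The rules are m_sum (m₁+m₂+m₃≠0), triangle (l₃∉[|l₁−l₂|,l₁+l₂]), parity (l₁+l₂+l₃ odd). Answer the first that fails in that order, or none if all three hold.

m₁+m₂+m₃ = 4 − 1 − 3 = 0  ✓
triangle: |5−1|=4 ≤ l₃=5 ≤ 5+1=6  ✓
parity: l₁+l₂+l₃ = 11 is odd  ✗

parity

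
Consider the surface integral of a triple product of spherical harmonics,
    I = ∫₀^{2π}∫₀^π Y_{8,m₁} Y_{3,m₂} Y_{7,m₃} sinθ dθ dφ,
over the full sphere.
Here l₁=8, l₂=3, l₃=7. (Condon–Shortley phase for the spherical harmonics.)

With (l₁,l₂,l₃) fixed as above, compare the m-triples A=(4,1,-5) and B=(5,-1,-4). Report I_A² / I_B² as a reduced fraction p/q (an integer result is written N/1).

Same 8,3,7: normalisation and zero-m 3j drop out of the ratio.
A: Δ: 4! 12! 2! / 19! → 1/5290740; sum: t=2:+1/58060800 t=3:−1/239500800 t=4:+1/22992076800 = 43/3284582400; 3j²(8 3 7; 4 1 -5) = Δ·Π!·Σ² = 12943/755820  (sign +1)
B: Δ: 4! 12! 2! / 19! → 1/5290740; sum: t=0:+1/104509440 t=1:−1/43545600 t=2:+1/319334400 = -59/5748019200; 3j²(8 3 7; 5 -1 -4) = Δ·Π!·Σ² = 3481/406980  (sign +1)
I_A²/I_B² = (12943/755820)/(3481/406980) = 90601/45253

90601/45253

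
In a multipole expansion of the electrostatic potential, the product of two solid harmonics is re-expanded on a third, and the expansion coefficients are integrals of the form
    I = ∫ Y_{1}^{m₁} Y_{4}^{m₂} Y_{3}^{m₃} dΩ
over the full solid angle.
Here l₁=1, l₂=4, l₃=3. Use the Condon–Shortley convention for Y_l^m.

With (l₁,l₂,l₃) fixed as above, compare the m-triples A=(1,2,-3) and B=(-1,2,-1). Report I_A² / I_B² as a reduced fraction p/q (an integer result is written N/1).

1/15

Shared (l₁,l₂,l₃)=(1,4,3): N and (l;000)² cancel in I_A²/I_B².
A: Δ = 2!·0!·6!/9! = 1/252; Racah Σ t=0..0: t=0:+1/1440 = 1/1440; ⇒ 3j(1 4 3; 1 2 -3)² = 1/252, sgn +1
B: Δ = 2!·0!·6!/9! = 1/252; Racah Σ t=2..2: t=2:+1/96 = 1/96; ⇒ 3j(1 4 3; -1 2 -1)² = 5/84, sgn +1
I_A²/I_B² = (1/252)/(5/84) = 1/15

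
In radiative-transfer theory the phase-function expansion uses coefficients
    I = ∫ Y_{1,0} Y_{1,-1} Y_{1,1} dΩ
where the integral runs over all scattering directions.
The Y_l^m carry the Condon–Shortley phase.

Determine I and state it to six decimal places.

0.000000

L=3 odd ⇒ parity kills the (l;000) factor ⇒ I = 0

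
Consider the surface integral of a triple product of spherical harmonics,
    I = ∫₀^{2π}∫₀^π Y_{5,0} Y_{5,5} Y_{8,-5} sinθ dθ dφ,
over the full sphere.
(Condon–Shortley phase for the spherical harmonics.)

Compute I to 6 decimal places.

Checks pass: Σm=0; 18 even; l₃=8∈[0,10].
(2·5+1)(2·5+1)(2·8+1) = 2057
Δ: 2! 8! 8! / 19! → 1/37413090
sum: t=0:+1/1036800 t=1:−1/331776 t=2:+1/1036800 = -1/921600
3j²(5 5 8; 0 0 0) = Δ·Π!·Σ² = 490/46189  (sign -1)
sum: t=2:+1/58060800 = 1/58060800
3j²(5 5 8; 0 5 -5) = Δ·Π!·Σ² = 5/323  (sign -1)
combine: 4πI² = 2057·490/46189·5/323 = 26950/79781
take √, sign +1: I = 0.16395502

0.163955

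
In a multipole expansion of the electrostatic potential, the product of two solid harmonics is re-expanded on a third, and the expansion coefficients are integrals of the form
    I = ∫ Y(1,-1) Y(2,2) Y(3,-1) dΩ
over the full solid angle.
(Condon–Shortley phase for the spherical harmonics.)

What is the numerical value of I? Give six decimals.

m-sum 0 ✓  L=6 even ✓  1≤3≤3 ✓
Π(2lᵢ+1) = 3×5×7 = 105
triangle coeff Δ(1,2,3) = 1/105
Σ_t [0,0]: t=0:+1/4 = 1/4
(3j)²=3/35 [(1 2 3; 0 0 0)], sign=-1
Σ_t [0,0]: t=0:+1/48 = 1/48
(3j)²=1/105 [(1 2 3; -1 2 -1)], sign=+1
⇒ 4πI² = 3/35
I = (-1)√(3/35/(4π)) = -0.08258890

-0.082589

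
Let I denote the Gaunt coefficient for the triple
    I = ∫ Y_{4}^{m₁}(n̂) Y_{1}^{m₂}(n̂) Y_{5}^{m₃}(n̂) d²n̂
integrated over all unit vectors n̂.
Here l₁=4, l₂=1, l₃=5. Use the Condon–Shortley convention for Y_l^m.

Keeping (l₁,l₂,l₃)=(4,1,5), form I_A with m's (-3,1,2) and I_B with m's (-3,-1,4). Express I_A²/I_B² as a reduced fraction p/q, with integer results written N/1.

1/12

Same 4,1,5: normalisation and zero-m 3j drop out of the ratio.
A: Δ: 0! 8! 2! / 11! → 1/495; sum: t=0:+1/10080 = 1/10080; 3j²(4 1 5; -3 1 2) = Δ·Π!·Σ² = 1/165  (sign -1)
B: Δ: 0! 8! 2! / 11! → 1/495; sum: t=0:+1/10080 = 1/10080; 3j²(4 1 5; -3 -1 4) = Δ·Π!·Σ² = 4/55  (sign -1)
I_A²/I_B² = (1/165)/(4/55) = 1/12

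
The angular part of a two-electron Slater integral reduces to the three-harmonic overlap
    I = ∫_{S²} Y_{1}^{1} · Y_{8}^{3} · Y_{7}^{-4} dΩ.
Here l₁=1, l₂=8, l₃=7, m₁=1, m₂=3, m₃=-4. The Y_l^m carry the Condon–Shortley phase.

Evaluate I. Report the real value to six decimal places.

Checks pass: Σm=0; 16 even; l₃=7∈[7,9].
(2·1+1)(2·8+1)(2·7+1) = 765
Δ: 2! 0! 14! / 17! → 1/2040
sum: t=1:−1/25401600 = -1/25401600
3j²(1 8 7; 0 0 0) = Δ·Π!·Σ² = 8/255  (sign +1)
sum: t=0:+1/479001600 = 1/479001600
3j²(1 8 7; 1 3 -4) = Δ·Π!·Σ² = 1/204  (sign -1)
combine: 4πI² = 765·8/255·1/204 = 2/17
take √, sign -1: I = -0.09675772

-0.096758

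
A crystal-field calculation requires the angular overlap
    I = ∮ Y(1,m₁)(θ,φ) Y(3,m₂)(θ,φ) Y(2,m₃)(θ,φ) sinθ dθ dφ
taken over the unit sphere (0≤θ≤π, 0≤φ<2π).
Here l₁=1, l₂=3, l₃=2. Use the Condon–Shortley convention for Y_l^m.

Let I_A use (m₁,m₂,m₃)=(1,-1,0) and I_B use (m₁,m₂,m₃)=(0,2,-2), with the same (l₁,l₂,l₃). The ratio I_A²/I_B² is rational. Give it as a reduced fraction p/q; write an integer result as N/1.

Same 1,3,2: normalisation and zero-m 3j drop out of the ratio.
A: Δ: 2! 0! 4! / 7! → 1/105; sum: t=0:+1/8 = 1/8; 3j²(1 3 2; 1 -1 0) = Δ·Π!·Σ² = 2/35  (sign +1)
B: Δ: 2! 0! 4! / 7! → 1/105; sum: t=1:−1/24 = -1/24; 3j²(1 3 2; 0 2 -2) = Δ·Π!·Σ² = 1/21  (sign -1)
I_A²/I_B² = (2/35)/(1/21) = 6/5

6/5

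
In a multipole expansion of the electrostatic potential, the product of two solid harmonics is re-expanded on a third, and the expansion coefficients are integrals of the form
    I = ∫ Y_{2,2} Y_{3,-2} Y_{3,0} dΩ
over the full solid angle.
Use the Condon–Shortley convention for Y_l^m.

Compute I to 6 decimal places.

-0.188063

Checks pass: Σm=0; 8 even; l₃=3∈[1,5].
(2·2+1)(2·3+1)(2·3+1) = 245
Δ: 2! 2! 4! / 9! → 1/3780
sum: t=0:+1/24 t=1:−1/4 t=2:+1/24 = -1/6
3j²(2 3 3; 0 0 0) = Δ·Π!·Σ² = 4/105  (sign +1)
sum: t=0:+1/24 = 1/24
3j²(2 3 3; 2 -2 0) = Δ·Π!·Σ² = 1/21  (sign -1)
combine: 4πI² = 245·4/105·1/21 = 4/9
take √, sign -1: I = -0.18806319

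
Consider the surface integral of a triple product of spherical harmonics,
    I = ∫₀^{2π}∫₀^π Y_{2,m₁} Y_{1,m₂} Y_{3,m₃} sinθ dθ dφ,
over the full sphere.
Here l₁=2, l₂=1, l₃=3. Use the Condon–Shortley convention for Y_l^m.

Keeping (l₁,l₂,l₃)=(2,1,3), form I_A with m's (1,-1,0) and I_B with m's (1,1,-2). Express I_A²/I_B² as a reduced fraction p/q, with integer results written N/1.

3/10

Shared (l₁,l₂,l₃)=(2,1,3): N and (l;000)² cancel in I_A²/I_B².
A: Δ = 0!·4!·2!/7! = 1/105; Racah Σ t=0..0: t=0:+1/12 = 1/12; ⇒ 3j(2 1 3; 1 -1 0)² = 1/35, sgn -1
B: Δ = 0!·4!·2!/7! = 1/105; Racah Σ t=0..0: t=0:+1/12 = 1/12; ⇒ 3j(2 1 3; 1 1 -2)² = 2/21, sgn -1
I_A²/I_B² = (1/35)/(2/21) = 3/10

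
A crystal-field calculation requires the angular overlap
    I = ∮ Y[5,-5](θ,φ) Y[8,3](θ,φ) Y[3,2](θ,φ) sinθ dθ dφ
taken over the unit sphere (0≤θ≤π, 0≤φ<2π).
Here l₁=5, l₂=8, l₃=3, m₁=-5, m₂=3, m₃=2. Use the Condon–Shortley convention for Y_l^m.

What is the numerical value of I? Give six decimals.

Rules hold: Σm=0, L=16 even, 3≤3≤13.
N = 11·17·7 = 1309
Δ = 10!·0!·6!/17! = 1/136136
Racah Σ t=5..5: t=5:−1/518400 = -1/518400
⇒ 3j(5 8 3; 0 0 0)² = 56/2431, sgn +1
Racah Σ t=10..10: t=10:+1/435456000 = 1/435456000
⇒ 3j(5 8 3; -5 3 2)² = 1/12376, sgn -1
4πI² = N·(3j₀)²·(3jₘ)² = 7/2873
I = -1·√(0.00243648/4π) = -0.01392439

-0.013924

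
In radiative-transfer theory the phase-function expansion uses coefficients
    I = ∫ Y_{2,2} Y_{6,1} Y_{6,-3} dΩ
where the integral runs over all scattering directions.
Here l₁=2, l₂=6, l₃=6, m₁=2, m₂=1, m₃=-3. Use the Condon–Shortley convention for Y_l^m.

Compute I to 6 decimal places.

Rules hold: Σm=0, L=14 even, 4≤6≤8.
N = 5·13·13 = 845
Δ = 2!·2!·10!/15! = 1/90090
Racah Σ t=0..2: t=0:+1/69120 t=1:−1/14400 t=2:+1/69120 = -7/172800
⇒ 3j(2 6 6; 0 0 0)² = 14/715, sgn -1
Racah Σ t=0..0: t=0:+1/120960 = 1/120960
⇒ 3j(2 6 6; 2 1 -3)² = 24/1001, sgn -1
4πI² = N·(3j₀)²·(3jₘ)² = 48/121
I = +1·√(0.396694/4π) = 0.17767364

0.177674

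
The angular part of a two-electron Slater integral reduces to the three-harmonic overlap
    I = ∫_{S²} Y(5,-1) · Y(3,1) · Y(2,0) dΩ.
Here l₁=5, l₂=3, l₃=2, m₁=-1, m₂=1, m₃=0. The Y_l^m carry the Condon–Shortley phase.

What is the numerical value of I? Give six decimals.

Checks pass: Σm=0; 10 even; l₃=2∈[2,8].
(2·5+1)(2·3+1)(2·2+1) = 385
Δ: 6! 4! 0! / 11! → 1/2310
sum: t=3:−1/144 = -1/144
3j²(5 3 2; 0 0 0) = Δ·Π!·Σ² = 10/231  (sign -1)
sum: t=4:+1/192 = 1/192
3j²(5 3 2; -1 1 0) = Δ·Π!·Σ² = 3/77  (sign +1)
combine: 4πI² = 385·10/231·3/77 = 50/77
take √, sign -1: I = -0.22731846

-0.227318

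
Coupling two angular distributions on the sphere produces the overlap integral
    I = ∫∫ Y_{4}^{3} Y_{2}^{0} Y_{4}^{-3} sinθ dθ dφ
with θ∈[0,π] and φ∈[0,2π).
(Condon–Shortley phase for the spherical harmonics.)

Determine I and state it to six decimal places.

0.057344

m-sum 0 ✓  L=10 even ✓  2≤4≤6 ✓
Π(2lᵢ+1) = 9×5×9 = 405
triangle coeff Δ(4,2,4) = 1/13860
Σ_t [0,2]: t=0:+1/192 t=1:−1/36 t=2:+1/192 = -5/288
(3j)²=20/693 [(4 2 4; 0 0 0)], sign=-1
Σ_t [0,1]: t=0:+1/480 t=1:−1/720 = 1/1440
(3j)²=7/1980 [(4 2 4; 3 0 -3)], sign=-1
⇒ 4πI² = 5/121
I = (+1)√(5/121/(4π)) = 0.05734392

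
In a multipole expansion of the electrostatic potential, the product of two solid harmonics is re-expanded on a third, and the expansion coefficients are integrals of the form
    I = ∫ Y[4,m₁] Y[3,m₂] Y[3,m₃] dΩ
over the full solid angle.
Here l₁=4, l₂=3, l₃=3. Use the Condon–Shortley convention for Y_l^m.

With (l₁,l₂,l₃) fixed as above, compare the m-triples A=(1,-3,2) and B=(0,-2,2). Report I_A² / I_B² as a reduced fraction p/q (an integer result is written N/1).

Same 4,3,3: normalisation and zero-m 3j drop out of the ratio.
A: Δ: 4! 4! 2! / 11! → 1/34650; sum: t=0:+1/288 = 1/288; 3j²(4 3 3; 1 -3 2) = Δ·Π!·Σ² = 5/231  (sign -1)
B: Δ: 4! 4! 2! / 11! → 1/34650; sum: t=0:+1/576 t=1:−1/72 = -7/576; 3j²(4 3 3; 0 -2 2) = Δ·Π!·Σ² = 7/198  (sign +1)
I_A²/I_B² = (5/231)/(7/198) = 30/49

30/49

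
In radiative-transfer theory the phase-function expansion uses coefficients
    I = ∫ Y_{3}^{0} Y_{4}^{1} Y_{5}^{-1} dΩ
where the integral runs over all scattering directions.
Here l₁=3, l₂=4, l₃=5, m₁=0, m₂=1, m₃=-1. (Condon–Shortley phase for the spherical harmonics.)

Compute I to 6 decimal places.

Rules hold: Σm=0, L=12 even, 1≤5≤7.
N = 7·9·11 = 693
Δ = 2!·4!·6!/13! = 1/180180
Racah Σ t=0..2: t=0:+1/576 t=1:−1/144 t=2:+1/576 = -1/288
⇒ 3j(3 4 5; 0 0 0)² = 20/1001, sgn +1
Racah Σ t=0..2: t=0:+1/1440 t=1:−1/192 t=2:+1/432 = -19/8640
⇒ 3j(3 4 5; 0 1 -1)² = 361/30030, sgn -1
4πI² = N·(3j₀)²·(3jₘ)² = 2166/13013
I = -1·√(0.166449/4π) = -0.11508947

-0.115089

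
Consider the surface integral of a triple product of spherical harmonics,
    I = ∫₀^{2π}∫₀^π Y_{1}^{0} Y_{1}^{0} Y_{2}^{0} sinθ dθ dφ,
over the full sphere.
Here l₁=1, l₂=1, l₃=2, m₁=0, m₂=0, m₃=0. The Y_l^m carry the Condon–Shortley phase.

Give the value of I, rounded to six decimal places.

0.252313

Checks pass: Σm=0; 4 even; l₃=2∈[0,2].
(2·1+1)(2·1+1)(2·2+1) = 45
Δ: 0! 2! 2! / 5! → 1/30
sum: t=0:+1/1 = 1/1
3j²(1 1 2; 0 0 0) = Δ·Π!·Σ² = 2/15  (sign +1)
(m-triple is (0,0,0) — same symbol as above.)
combine: 4πI² = 45·2/15·2/15 = 4/5
take √, sign +1: I = 0.25231325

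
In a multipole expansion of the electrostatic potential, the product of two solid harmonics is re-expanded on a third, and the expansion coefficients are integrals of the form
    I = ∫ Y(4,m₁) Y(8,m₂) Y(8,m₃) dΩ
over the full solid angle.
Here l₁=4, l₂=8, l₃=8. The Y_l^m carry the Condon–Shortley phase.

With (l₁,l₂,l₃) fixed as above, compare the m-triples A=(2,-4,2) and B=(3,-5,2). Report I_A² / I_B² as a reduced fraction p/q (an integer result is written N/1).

l's match ⇒ only the (l;m) 3-j factors differ between A and B.
A: triangle coeff Δ(4,8,8) = 1/185175900; Σ_t [0,2]: t=0:+1/92897280 t=1:−1/78382080 t=2:+1/696729600 = -1/1791590400; (3j)²=11/151164 [(4 8 8; 2 -4 2)], sign=-1
B: triangle coeff Δ(4,8,8) = 1/185175900; Σ_t [0,1]: t=0:+1/313528320 t=1:−1/1045094400 = 1/447897600; (3j)²=77/5814 [(4 8 8; 3 -5 2)], sign=+1
I_A²/I_B² = (11/151164)/(77/5814) = 1/182

1/182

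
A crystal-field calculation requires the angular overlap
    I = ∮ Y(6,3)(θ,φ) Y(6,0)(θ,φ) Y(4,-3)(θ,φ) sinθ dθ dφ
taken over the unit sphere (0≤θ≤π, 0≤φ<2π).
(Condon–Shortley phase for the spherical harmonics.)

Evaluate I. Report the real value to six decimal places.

0.109740

Rules hold: Σm=0, L=16 even, 0≤4≤12.
N = 13·13·9 = 1521
Δ = 8!·4!·4!/17! = 1/15315300
Racah Σ t=2..6: t=2:+1/829440 t=3:−1/25920 t=4:+1/9216 t=5:−1/25920 t=6:+1/829440 = 7/207360
⇒ 3j(6 6 4; 0 0 0)² = 28/2431, sgn +1
Racah Σ t=2..3: t=2:+1/207360 t=3:−1/103680 = -1/207360
⇒ 3j(6 6 4; 3 0 -3)² = 21/2431, sgn +1
4πI² = N·(3j₀)²·(3jₘ)² = 5292/34969
I = +1·√(0.151334/4π) = 0.10973960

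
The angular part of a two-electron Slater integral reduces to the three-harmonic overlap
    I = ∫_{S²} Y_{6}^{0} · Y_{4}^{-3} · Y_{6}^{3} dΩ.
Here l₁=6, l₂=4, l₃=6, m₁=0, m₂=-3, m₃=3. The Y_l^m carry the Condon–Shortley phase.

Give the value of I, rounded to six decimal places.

0.109740

m-sum 0 ✓  L=16 even ✓  2≤6≤10 ✓
Π(2lᵢ+1) = 13×9×13 = 1521
triangle coeff Δ(6,4,6) = 1/15315300
Σ_t [0,4]: t=0:+1/829440 t=1:−1/25920 t=2:+1/9216 t=3:−1/25920 t=4:+1/829440 = 7/207360
(3j)²=28/2431 [(6 4 6; 0 0 0)], sign=+1
Σ_t [0,1]: t=0:+1/207360 t=1:−1/103680 = -1/207360
(3j)²=21/2431 [(6 4 6; 0 -3 3)], sign=+1
⇒ 4πI² = 5292/34969
I = (+1)√(5292/34969/(4π)) = 0.10973960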